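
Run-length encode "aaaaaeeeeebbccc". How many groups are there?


Input: aaaaaeeeeebbccc
Scanning for consecutive runs:
  Group 1: 'a' x 5 (positions 0-4)
  Group 2: 'e' x 5 (positions 5-9)
  Group 3: 'b' x 2 (positions 10-11)
  Group 4: 'c' x 3 (positions 12-14)
Total groups: 4

4


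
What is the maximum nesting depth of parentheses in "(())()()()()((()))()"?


Input: "(())()()()()((()))()"
Tracking depth:
  Position 0 '(': depth becomes 1
  Position 1 '(': depth becomes 2
  Position 2 ')': depth becomes 1
  Position 3 ')': depth becomes 0
  Position 4 '(': depth becomes 1
  Position 5 ')': depth becomes 0
  Position 6 '(': depth becomes 1
  Position 7 ')': depth becomes 0
  Position 8 '(': depth becomes 1
  Position 9 ')': depth becomes 0
  Position 10 '(': depth becomes 1
  Position 11 ')': depth becomes 0
  Position 12 '(': depth becomes 1
  Position 13 '(': depth becomes 2
  Position 14 '(': depth becomes 3
  Position 15 ')': depth becomes 2
  Position 16 ')': depth becomes 1
  Position 17 ')': depth becomes 0
  Position 18 '(': depth becomes 1
  Position 19 ')': depth becomes 0
Maximum depth reached: 3

3


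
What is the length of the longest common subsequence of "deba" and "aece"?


LCS of "deba" and "aece"
DP table:
           a    e    c    e
      0    0    0    0    0
  d   0    0    0    0    0
  e   0    0    1    1    1
  b   0    0    1    1    1
  a   0    1    1    1    1
LCS length = dp[4][4] = 1

1


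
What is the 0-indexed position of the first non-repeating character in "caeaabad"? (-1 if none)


Input: caeaabad
Character frequencies:
  'a': 4
  'b': 1
  'c': 1
  'd': 1
  'e': 1
Scanning left to right for freq == 1:
  Position 0 ('c'): unique! => answer = 0

0


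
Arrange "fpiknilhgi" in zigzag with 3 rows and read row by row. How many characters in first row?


Zigzag "fpiknilhgi" into 3 rows:
Placing characters:
  'f' => row 0
  'p' => row 1
  'i' => row 2
  'k' => row 1
  'n' => row 0
  'i' => row 1
  'l' => row 2
  'h' => row 1
  'g' => row 0
  'i' => row 1
Rows:
  Row 0: "fng"
  Row 1: "pkihi"
  Row 2: "il"
First row length: 3

3


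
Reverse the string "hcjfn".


Input: hcjfn
Reading characters right to left:
  Position 4: 'n'
  Position 3: 'f'
  Position 2: 'j'
  Position 1: 'c'
  Position 0: 'h'
Reversed: nfjch

nfjch


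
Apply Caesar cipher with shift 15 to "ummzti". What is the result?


Caesar cipher: shift "ummzti" by 15
  'u' (pos 20) + 15 = pos 9 = 'j'
  'm' (pos 12) + 15 = pos 1 = 'b'
  'm' (pos 12) + 15 = pos 1 = 'b'
  'z' (pos 25) + 15 = pos 14 = 'o'
  't' (pos 19) + 15 = pos 8 = 'i'
  'i' (pos 8) + 15 = pos 23 = 'x'
Result: jbboix

jbboix


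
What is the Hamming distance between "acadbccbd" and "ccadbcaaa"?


Comparing "acadbccbd" and "ccadbcaaa" position by position:
  Position 0: 'a' vs 'c' => differ
  Position 1: 'c' vs 'c' => same
  Position 2: 'a' vs 'a' => same
  Position 3: 'd' vs 'd' => same
  Position 4: 'b' vs 'b' => same
  Position 5: 'c' vs 'c' => same
  Position 6: 'c' vs 'a' => differ
  Position 7: 'b' vs 'a' => differ
  Position 8: 'd' vs 'a' => differ
Total differences (Hamming distance): 4

4


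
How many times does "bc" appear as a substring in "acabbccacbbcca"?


Searching for "bc" in "acabbccacbbcca"
Scanning each position:
  Position 0: "ac" => no
  Position 1: "ca" => no
  Position 2: "ab" => no
  Position 3: "bb" => no
  Position 4: "bc" => MATCH
  Position 5: "cc" => no
  Position 6: "ca" => no
  Position 7: "ac" => no
  Position 8: "cb" => no
  Position 9: "bb" => no
  Position 10: "bc" => MATCH
  Position 11: "cc" => no
  Position 12: "ca" => no
Total occurrences: 2

2


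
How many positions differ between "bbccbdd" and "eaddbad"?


Comparing "bbccbdd" and "eaddbad" position by position:
  Position 0: 'b' vs 'e' => DIFFER
  Position 1: 'b' vs 'a' => DIFFER
  Position 2: 'c' vs 'd' => DIFFER
  Position 3: 'c' vs 'd' => DIFFER
  Position 4: 'b' vs 'b' => same
  Position 5: 'd' vs 'a' => DIFFER
  Position 6: 'd' vs 'd' => same
Positions that differ: 5

5


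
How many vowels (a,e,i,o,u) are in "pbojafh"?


Input: pbojafh
Checking each character:
  'p' at position 0: consonant
  'b' at position 1: consonant
  'o' at position 2: vowel (running total: 1)
  'j' at position 3: consonant
  'a' at position 4: vowel (running total: 2)
  'f' at position 5: consonant
  'h' at position 6: consonant
Total vowels: 2

2


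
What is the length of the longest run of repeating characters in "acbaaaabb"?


Input: "acbaaaabb"
Scanning for longest run:
  Position 1 ('c'): new char, reset run to 1
  Position 2 ('b'): new char, reset run to 1
  Position 3 ('a'): new char, reset run to 1
  Position 4 ('a'): continues run of 'a', length=2
  Position 5 ('a'): continues run of 'a', length=3
  Position 6 ('a'): continues run of 'a', length=4
  Position 7 ('b'): new char, reset run to 1
  Position 8 ('b'): continues run of 'b', length=2
Longest run: 'a' with length 4

4


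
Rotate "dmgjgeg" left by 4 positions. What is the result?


Input: "dmgjgeg", rotate left by 4
First 4 characters: "dmgj"
Remaining characters: "geg"
Concatenate remaining + first: "geg" + "dmgj" = "gegdmgj"

gegdmgj


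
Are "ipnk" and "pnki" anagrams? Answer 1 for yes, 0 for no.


Strings: "ipnk", "pnki"
Sorted first:  iknp
Sorted second: iknp
Sorted forms match => anagrams

1


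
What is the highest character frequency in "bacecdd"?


Input: bacecdd
Character counts:
  'a': 1
  'b': 1
  'c': 2
  'd': 2
  'e': 1
Maximum frequency: 2

2


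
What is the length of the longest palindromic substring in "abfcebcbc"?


Input: "abfcebcbc"
Checking substrings for palindromes:
  [5:8] "bcb" (len 3) => palindrome
  [6:9] "cbc" (len 3) => palindrome
Longest palindromic substring: "bcb" with length 3

3


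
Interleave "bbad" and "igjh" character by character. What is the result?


Interleaving "bbad" and "igjh":
  Position 0: 'b' from first, 'i' from second => "bi"
  Position 1: 'b' from first, 'g' from second => "bg"
  Position 2: 'a' from first, 'j' from second => "aj"
  Position 3: 'd' from first, 'h' from second => "dh"
Result: bibgajdh

bibgajdh


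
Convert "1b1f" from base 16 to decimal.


Input: "1b1f" in base 16
Positional expansion:
  Digit '1' (value 1) x 16^3 = 4096
  Digit 'b' (value 11) x 16^2 = 2816
  Digit '1' (value 1) x 16^1 = 16
  Digit 'f' (value 15) x 16^0 = 15
Sum = 6943

6943


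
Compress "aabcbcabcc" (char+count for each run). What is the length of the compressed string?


Input: aabcbcabcc
Runs:
  'a' x 2 => "a2"
  'b' x 1 => "b1"
  'c' x 1 => "c1"
  'b' x 1 => "b1"
  'c' x 1 => "c1"
  'a' x 1 => "a1"
  'b' x 1 => "b1"
  'c' x 2 => "c2"
Compressed: "a2b1c1b1c1a1b1c2"
Compressed length: 16

16


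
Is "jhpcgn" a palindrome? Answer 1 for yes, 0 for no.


Input: jhpcgn
Reversed: ngcphj
  Compare pos 0 ('j') with pos 5 ('n'): MISMATCH
  Compare pos 1 ('h') with pos 4 ('g'): MISMATCH
  Compare pos 2 ('p') with pos 3 ('c'): MISMATCH
Result: not a palindrome

0


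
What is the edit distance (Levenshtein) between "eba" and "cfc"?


Computing edit distance: "eba" -> "cfc"
DP table:
           c    f    c
      0    1    2    3
  e   1    1    2    3
  b   2    2    2    3
  a   3    3    3    3
Edit distance = dp[3][3] = 3

3


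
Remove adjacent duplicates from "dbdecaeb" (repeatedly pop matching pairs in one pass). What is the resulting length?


Input: dbdecaeb
Stack-based adjacent duplicate removal:
  Read 'd': push. Stack: d
  Read 'b': push. Stack: db
  Read 'd': push. Stack: dbd
  Read 'e': push. Stack: dbde
  Read 'c': push. Stack: dbdec
  Read 'a': push. Stack: dbdeca
  Read 'e': push. Stack: dbdecae
  Read 'b': push. Stack: dbdecaeb
Final stack: "dbdecaeb" (length 8)

8


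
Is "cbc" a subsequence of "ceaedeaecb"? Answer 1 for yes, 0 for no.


Check if "cbc" is a subsequence of "ceaedeaecb"
Greedy scan:
  Position 0 ('c'): matches sub[0] = 'c'
  Position 1 ('e'): no match needed
  Position 2 ('a'): no match needed
  Position 3 ('e'): no match needed
  Position 4 ('d'): no match needed
  Position 5 ('e'): no match needed
  Position 6 ('a'): no match needed
  Position 7 ('e'): no match needed
  Position 8 ('c'): no match needed
  Position 9 ('b'): matches sub[1] = 'b'
Only matched 2/3 characters => not a subsequence

0


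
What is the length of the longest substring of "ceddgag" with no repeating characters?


Input: "ceddgag"
Sliding window (track last position of each char):
  Position 0 ('c'): window [0,0] length 1 -- new best
  Position 1 ('e'): window [0,1] length 2 -- new best
  Position 2 ('d'): window [0,2] length 3 -- new best
  Position 3 ('d'): repeat (last at 2), move window start to 3
  Position 3 ('d'): window [3,3] length 1
  Position 4 ('g'): window [3,4] length 2
  Position 5 ('a'): window [3,5] length 3
  Position 6 ('g'): repeat (last at 4), move window start to 5
  Position 6 ('g'): window [5,6] length 2
Longest substring with no repeats: "ced" with length 3

3


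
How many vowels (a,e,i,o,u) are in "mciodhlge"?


Input: mciodhlge
Checking each character:
  'm' at position 0: consonant
  'c' at position 1: consonant
  'i' at position 2: vowel (running total: 1)
  'o' at position 3: vowel (running total: 2)
  'd' at position 4: consonant
  'h' at position 5: consonant
  'l' at position 6: consonant
  'g' at position 7: consonant
  'e' at position 8: vowel (running total: 3)
Total vowels: 3

3


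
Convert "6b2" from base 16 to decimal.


Input: "6b2" in base 16
Positional expansion:
  Digit '6' (value 6) x 16^2 = 1536
  Digit 'b' (value 11) x 16^1 = 176
  Digit '2' (value 2) x 16^0 = 2
Sum = 1714

1714


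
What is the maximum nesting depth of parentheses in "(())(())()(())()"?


Input: "(())(())()(())()"
Tracking depth:
  Position 0 '(': depth becomes 1
  Position 1 '(': depth becomes 2
  Position 2 ')': depth becomes 1
  Position 3 ')': depth becomes 0
  Position 4 '(': depth becomes 1
  Position 5 '(': depth becomes 2
  Position 6 ')': depth becomes 1
  Position 7 ')': depth becomes 0
  Position 8 '(': depth becomes 1
  Position 9 ')': depth becomes 0
  Position 10 '(': depth becomes 1
  Position 11 '(': depth becomes 2
  Position 12 ')': depth becomes 1
  Position 13 ')': depth becomes 0
  Position 14 '(': depth becomes 1
  Position 15 ')': depth becomes 0
Maximum depth reached: 2

2


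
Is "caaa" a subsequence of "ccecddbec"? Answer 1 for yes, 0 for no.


Check if "caaa" is a subsequence of "ccecddbec"
Greedy scan:
  Position 0 ('c'): matches sub[0] = 'c'
  Position 1 ('c'): no match needed
  Position 2 ('e'): no match needed
  Position 3 ('c'): no match needed
  Position 4 ('d'): no match needed
  Position 5 ('d'): no match needed
  Position 6 ('b'): no match needed
  Position 7 ('e'): no match needed
  Position 8 ('c'): no match needed
Only matched 1/4 characters => not a subsequence

0


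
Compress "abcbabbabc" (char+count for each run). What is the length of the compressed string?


Input: abcbabbabc
Runs:
  'a' x 1 => "a1"
  'b' x 1 => "b1"
  'c' x 1 => "c1"
  'b' x 1 => "b1"
  'a' x 1 => "a1"
  'b' x 2 => "b2"
  'a' x 1 => "a1"
  'b' x 1 => "b1"
  'c' x 1 => "c1"
Compressed: "a1b1c1b1a1b2a1b1c1"
Compressed length: 18

18


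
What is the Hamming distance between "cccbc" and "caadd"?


Comparing "cccbc" and "caadd" position by position:
  Position 0: 'c' vs 'c' => same
  Position 1: 'c' vs 'a' => differ
  Position 2: 'c' vs 'a' => differ
  Position 3: 'b' vs 'd' => differ
  Position 4: 'c' vs 'd' => differ
Total differences (Hamming distance): 4

4


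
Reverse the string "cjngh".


Input: cjngh
Reading characters right to left:
  Position 4: 'h'
  Position 3: 'g'
  Position 2: 'n'
  Position 1: 'j'
  Position 0: 'c'
Reversed: hgnjc

hgnjc


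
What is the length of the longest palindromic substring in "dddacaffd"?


Input: "dddacaffd"
Checking substrings for palindromes:
  [0:3] "ddd" (len 3) => palindrome
  [3:6] "aca" (len 3) => palindrome
  [0:2] "dd" (len 2) => palindrome
  [1:3] "dd" (len 2) => palindrome
  [6:8] "ff" (len 2) => palindrome
Longest palindromic substring: "ddd" with length 3

3


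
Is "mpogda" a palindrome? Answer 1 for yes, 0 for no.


Input: mpogda
Reversed: adgopm
  Compare pos 0 ('m') with pos 5 ('a'): MISMATCH
  Compare pos 1 ('p') with pos 4 ('d'): MISMATCH
  Compare pos 2 ('o') with pos 3 ('g'): MISMATCH
Result: not a palindrome

0


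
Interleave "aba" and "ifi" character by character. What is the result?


Interleaving "aba" and "ifi":
  Position 0: 'a' from first, 'i' from second => "ai"
  Position 1: 'b' from first, 'f' from second => "bf"
  Position 2: 'a' from first, 'i' from second => "ai"
Result: aibfai

aibfai


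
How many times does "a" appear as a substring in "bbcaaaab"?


Searching for "a" in "bbcaaaab"
Scanning each position:
  Position 0: "b" => no
  Position 1: "b" => no
  Position 2: "c" => no
  Position 3: "a" => MATCH
  Position 4: "a" => MATCH
  Position 5: "a" => MATCH
  Position 6: "a" => MATCH
  Position 7: "b" => no
Total occurrences: 4

4


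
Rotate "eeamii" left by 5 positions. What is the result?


Input: "eeamii", rotate left by 5
First 5 characters: "eeami"
Remaining characters: "i"
Concatenate remaining + first: "i" + "eeami" = "ieeami"

ieeami


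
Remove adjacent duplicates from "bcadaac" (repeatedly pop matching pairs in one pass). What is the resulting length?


Input: bcadaac
Stack-based adjacent duplicate removal:
  Read 'b': push. Stack: b
  Read 'c': push. Stack: bc
  Read 'a': push. Stack: bca
  Read 'd': push. Stack: bcad
  Read 'a': push. Stack: bcada
  Read 'a': matches stack top 'a' => pop. Stack: bcad
  Read 'c': push. Stack: bcadc
Final stack: "bcadc" (length 5)

5


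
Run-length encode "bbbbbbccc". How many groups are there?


Input: bbbbbbccc
Scanning for consecutive runs:
  Group 1: 'b' x 6 (positions 0-5)
  Group 2: 'c' x 3 (positions 6-8)
Total groups: 2

2


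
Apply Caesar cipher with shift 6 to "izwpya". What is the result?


Caesar cipher: shift "izwpya" by 6
  'i' (pos 8) + 6 = pos 14 = 'o'
  'z' (pos 25) + 6 = pos 5 = 'f'
  'w' (pos 22) + 6 = pos 2 = 'c'
  'p' (pos 15) + 6 = pos 21 = 'v'
  'y' (pos 24) + 6 = pos 4 = 'e'
  'a' (pos 0) + 6 = pos 6 = 'g'
Result: ofcveg

ofcveg


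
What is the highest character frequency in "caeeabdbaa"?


Input: caeeabdbaa
Character counts:
  'a': 4
  'b': 2
  'c': 1
  'd': 1
  'e': 2
Maximum frequency: 4

4


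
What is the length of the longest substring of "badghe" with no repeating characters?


Input: "badghe"
Sliding window (track last position of each char):
  Position 0 ('b'): window [0,0] length 1 -- new best
  Position 1 ('a'): window [0,1] length 2 -- new best
  Position 2 ('d'): window [0,2] length 3 -- new best
  Position 3 ('g'): window [0,3] length 4 -- new best
  Position 4 ('h'): window [0,4] length 5 -- new best
  Position 5 ('e'): window [0,5] length 6 -- new best
Longest substring with no repeats: "badghe" with length 6

6


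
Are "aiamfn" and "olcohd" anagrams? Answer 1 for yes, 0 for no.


Strings: "aiamfn", "olcohd"
Sorted first:  aafimn
Sorted second: cdhloo
Differ at position 0: 'a' vs 'c' => not anagrams

0


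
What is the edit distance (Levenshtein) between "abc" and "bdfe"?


Computing edit distance: "abc" -> "bdfe"
DP table:
           b    d    f    e
      0    1    2    3    4
  a   1    1    2    3    4
  b   2    1    2    3    4
  c   3    2    2    3    4
Edit distance = dp[3][4] = 4

4


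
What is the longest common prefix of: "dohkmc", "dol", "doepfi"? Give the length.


Words: dohkmc, dol, doepfi
  Position 0: all 'd' => match
  Position 1: all 'o' => match
  Position 2: ('h', 'l', 'e') => mismatch, stop
LCP = "do" (length 2)

2


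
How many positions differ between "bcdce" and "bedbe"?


Comparing "bcdce" and "bedbe" position by position:
  Position 0: 'b' vs 'b' => same
  Position 1: 'c' vs 'e' => DIFFER
  Position 2: 'd' vs 'd' => same
  Position 3: 'c' vs 'b' => DIFFER
  Position 4: 'e' vs 'e' => same
Positions that differ: 2

2


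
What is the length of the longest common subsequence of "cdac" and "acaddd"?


LCS of "cdac" and "acaddd"
DP table:
           a    c    a    d    d    d
      0    0    0    0    0    0    0
  c   0    0    1    1    1    1    1
  d   0    0    1    1    2    2    2
  a   0    1    1    2    2    2    2
  c   0    1    2    2    2    2    2
LCS length = dp[4][6] = 2

2


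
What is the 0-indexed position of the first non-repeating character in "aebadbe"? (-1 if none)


Input: aebadbe
Character frequencies:
  'a': 2
  'b': 2
  'd': 1
  'e': 2
Scanning left to right for freq == 1:
  Position 0 ('a'): freq=2, skip
  Position 1 ('e'): freq=2, skip
  Position 2 ('b'): freq=2, skip
  Position 3 ('a'): freq=2, skip
  Position 4 ('d'): unique! => answer = 4

4


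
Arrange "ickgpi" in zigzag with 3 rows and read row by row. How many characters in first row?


Zigzag "ickgpi" into 3 rows:
Placing characters:
  'i' => row 0
  'c' => row 1
  'k' => row 2
  'g' => row 1
  'p' => row 0
  'i' => row 1
Rows:
  Row 0: "ip"
  Row 1: "cgi"
  Row 2: "k"
First row length: 2

2


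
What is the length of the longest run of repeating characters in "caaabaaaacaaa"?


Input: "caaabaaaacaaa"
Scanning for longest run:
  Position 1 ('a'): new char, reset run to 1
  Position 2 ('a'): continues run of 'a', length=2
  Position 3 ('a'): continues run of 'a', length=3
  Position 4 ('b'): new char, reset run to 1
  Position 5 ('a'): new char, reset run to 1
  Position 6 ('a'): continues run of 'a', length=2
  Position 7 ('a'): continues run of 'a', length=3
  Position 8 ('a'): continues run of 'a', length=4
  Position 9 ('c'): new char, reset run to 1
  Position 10 ('a'): new char, reset run to 1
  Position 11 ('a'): continues run of 'a', length=2
  Position 12 ('a'): continues run of 'a', length=3
Longest run: 'a' with length 4

4


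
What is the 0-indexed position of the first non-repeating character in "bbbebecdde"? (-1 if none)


Input: bbbebecdde
Character frequencies:
  'b': 4
  'c': 1
  'd': 2
  'e': 3
Scanning left to right for freq == 1:
  Position 0 ('b'): freq=4, skip
  Position 1 ('b'): freq=4, skip
  Position 2 ('b'): freq=4, skip
  Position 3 ('e'): freq=3, skip
  Position 4 ('b'): freq=4, skip
  Position 5 ('e'): freq=3, skip
  Position 6 ('c'): unique! => answer = 6

6


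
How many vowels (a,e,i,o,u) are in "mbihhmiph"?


Input: mbihhmiph
Checking each character:
  'm' at position 0: consonant
  'b' at position 1: consonant
  'i' at position 2: vowel (running total: 1)
  'h' at position 3: consonant
  'h' at position 4: consonant
  'm' at position 5: consonant
  'i' at position 6: vowel (running total: 2)
  'p' at position 7: consonant
  'h' at position 8: consonant
Total vowels: 2

2


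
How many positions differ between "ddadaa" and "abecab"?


Comparing "ddadaa" and "abecab" position by position:
  Position 0: 'd' vs 'a' => DIFFER
  Position 1: 'd' vs 'b' => DIFFER
  Position 2: 'a' vs 'e' => DIFFER
  Position 3: 'd' vs 'c' => DIFFER
  Position 4: 'a' vs 'a' => same
  Position 5: 'a' vs 'b' => DIFFER
Positions that differ: 5

5


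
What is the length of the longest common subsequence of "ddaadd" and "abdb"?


LCS of "ddaadd" and "abdb"
DP table:
           a    b    d    b
      0    0    0    0    0
  d   0    0    0    1    1
  d   0    0    0    1    1
  a   0    1    1    1    1
  a   0    1    1    1    1
  d   0    1    1    2    2
  d   0    1    1    2    2
LCS length = dp[6][4] = 2

2


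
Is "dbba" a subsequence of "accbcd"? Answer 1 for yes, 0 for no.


Check if "dbba" is a subsequence of "accbcd"
Greedy scan:
  Position 0 ('a'): no match needed
  Position 1 ('c'): no match needed
  Position 2 ('c'): no match needed
  Position 3 ('b'): no match needed
  Position 4 ('c'): no match needed
  Position 5 ('d'): matches sub[0] = 'd'
Only matched 1/4 characters => not a subsequence

0


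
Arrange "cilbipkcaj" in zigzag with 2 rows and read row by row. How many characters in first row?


Zigzag "cilbipkcaj" into 2 rows:
Placing characters:
  'c' => row 0
  'i' => row 1
  'l' => row 0
  'b' => row 1
  'i' => row 0
  'p' => row 1
  'k' => row 0
  'c' => row 1
  'a' => row 0
  'j' => row 1
Rows:
  Row 0: "clika"
  Row 1: "ibpcj"
First row length: 5

5


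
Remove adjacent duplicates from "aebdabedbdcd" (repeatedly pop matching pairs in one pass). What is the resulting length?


Input: aebdabedbdcd
Stack-based adjacent duplicate removal:
  Read 'a': push. Stack: a
  Read 'e': push. Stack: ae
  Read 'b': push. Stack: aeb
  Read 'd': push. Stack: aebd
  Read 'a': push. Stack: aebda
  Read 'b': push. Stack: aebdab
  Read 'e': push. Stack: aebdabe
  Read 'd': push. Stack: aebdabed
  Read 'b': push. Stack: aebdabedb
  Read 'd': push. Stack: aebdabedbd
  Read 'c': push. Stack: aebdabedbdc
  Read 'd': push. Stack: aebdabedbdcd
Final stack: "aebdabedbdcd" (length 12)

12


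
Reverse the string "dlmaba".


Input: dlmaba
Reading characters right to left:
  Position 5: 'a'
  Position 4: 'b'
  Position 3: 'a'
  Position 2: 'm'
  Position 1: 'l'
  Position 0: 'd'
Reversed: abamld

abamld


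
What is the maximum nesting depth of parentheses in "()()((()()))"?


Input: "()()((()()))"
Tracking depth:
  Position 0 '(': depth becomes 1
  Position 1 ')': depth becomes 0
  Position 2 '(': depth becomes 1
  Position 3 ')': depth becomes 0
  Position 4 '(': depth becomes 1
  Position 5 '(': depth becomes 2
  Position 6 '(': depth becomes 3
  Position 7 ')': depth becomes 2
  Position 8 '(': depth becomes 3
  Position 9 ')': depth becomes 2
  Position 10 ')': depth becomes 1
  Position 11 ')': depth becomes 0
Maximum depth reached: 3

3


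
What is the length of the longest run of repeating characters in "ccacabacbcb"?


Input: "ccacabacbcb"
Scanning for longest run:
  Position 1 ('c'): continues run of 'c', length=2
  Position 2 ('a'): new char, reset run to 1
  Position 3 ('c'): new char, reset run to 1
  Position 4 ('a'): new char, reset run to 1
  Position 5 ('b'): new char, reset run to 1
  Position 6 ('a'): new char, reset run to 1
  Position 7 ('c'): new char, reset run to 1
  Position 8 ('b'): new char, reset run to 1
  Position 9 ('c'): new char, reset run to 1
  Position 10 ('b'): new char, reset run to 1
Longest run: 'c' with length 2

2


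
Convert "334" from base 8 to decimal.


Input: "334" in base 8
Positional expansion:
  Digit '3' (value 3) x 8^2 = 192
  Digit '3' (value 3) x 8^1 = 24
  Digit '4' (value 4) x 8^0 = 4
Sum = 220

220


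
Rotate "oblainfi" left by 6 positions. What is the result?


Input: "oblainfi", rotate left by 6
First 6 characters: "oblain"
Remaining characters: "fi"
Concatenate remaining + first: "fi" + "oblain" = "fioblain"

fioblain


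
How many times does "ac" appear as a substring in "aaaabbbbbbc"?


Searching for "ac" in "aaaabbbbbbc"
Scanning each position:
  Position 0: "aa" => no
  Position 1: "aa" => no
  Position 2: "aa" => no
  Position 3: "ab" => no
  Position 4: "bb" => no
  Position 5: "bb" => no
  Position 6: "bb" => no
  Position 7: "bb" => no
  Position 8: "bb" => no
  Position 9: "bc" => no
Total occurrences: 0

0


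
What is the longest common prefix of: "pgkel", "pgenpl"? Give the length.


Words: pgkel, pgenpl
  Position 0: all 'p' => match
  Position 1: all 'g' => match
  Position 2: ('k', 'e') => mismatch, stop
LCP = "pg" (length 2)

2


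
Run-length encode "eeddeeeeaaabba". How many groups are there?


Input: eeddeeeeaaabba
Scanning for consecutive runs:
  Group 1: 'e' x 2 (positions 0-1)
  Group 2: 'd' x 2 (positions 2-3)
  Group 3: 'e' x 4 (positions 4-7)
  Group 4: 'a' x 3 (positions 8-10)
  Group 5: 'b' x 2 (positions 11-12)
  Group 6: 'a' x 1 (positions 13-13)
Total groups: 6

6


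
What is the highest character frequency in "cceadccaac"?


Input: cceadccaac
Character counts:
  'a': 3
  'c': 5
  'd': 1
  'e': 1
Maximum frequency: 5

5


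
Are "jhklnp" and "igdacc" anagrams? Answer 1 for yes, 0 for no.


Strings: "jhklnp", "igdacc"
Sorted first:  hjklnp
Sorted second: accdgi
Differ at position 0: 'h' vs 'a' => not anagrams

0


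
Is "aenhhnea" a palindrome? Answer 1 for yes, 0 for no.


Input: aenhhnea
Reversed: aenhhnea
  Compare pos 0 ('a') with pos 7 ('a'): match
  Compare pos 1 ('e') with pos 6 ('e'): match
  Compare pos 2 ('n') with pos 5 ('n'): match
  Compare pos 3 ('h') with pos 4 ('h'): match
Result: palindrome

1


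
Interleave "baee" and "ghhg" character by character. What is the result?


Interleaving "baee" and "ghhg":
  Position 0: 'b' from first, 'g' from second => "bg"
  Position 1: 'a' from first, 'h' from second => "ah"
  Position 2: 'e' from first, 'h' from second => "eh"
  Position 3: 'e' from first, 'g' from second => "eg"
Result: bgaheheg

bgaheheg


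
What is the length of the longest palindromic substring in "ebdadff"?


Input: "ebdadff"
Checking substrings for palindromes:
  [2:5] "dad" (len 3) => palindrome
  [5:7] "ff" (len 2) => palindrome
Longest palindromic substring: "dad" with length 3

3


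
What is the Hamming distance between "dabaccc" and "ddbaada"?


Comparing "dabaccc" and "ddbaada" position by position:
  Position 0: 'd' vs 'd' => same
  Position 1: 'a' vs 'd' => differ
  Position 2: 'b' vs 'b' => same
  Position 3: 'a' vs 'a' => same
  Position 4: 'c' vs 'a' => differ
  Position 5: 'c' vs 'd' => differ
  Position 6: 'c' vs 'a' => differ
Total differences (Hamming distance): 4

4


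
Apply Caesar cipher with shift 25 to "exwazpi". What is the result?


Caesar cipher: shift "exwazpi" by 25
  'e' (pos 4) + 25 = pos 3 = 'd'
  'x' (pos 23) + 25 = pos 22 = 'w'
  'w' (pos 22) + 25 = pos 21 = 'v'
  'a' (pos 0) + 25 = pos 25 = 'z'
  'z' (pos 25) + 25 = pos 24 = 'y'
  'p' (pos 15) + 25 = pos 14 = 'o'
  'i' (pos 8) + 25 = pos 7 = 'h'
Result: dwvzyoh

dwvzyoh


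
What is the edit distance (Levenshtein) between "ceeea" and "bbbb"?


Computing edit distance: "ceeea" -> "bbbb"
DP table:
           b    b    b    b
      0    1    2    3    4
  c   1    1    2    3    4
  e   2    2    2    3    4
  e   3    3    3    3    4
  e   4    4    4    4    4
  a   5    5    5    5    5
Edit distance = dp[5][4] = 5

5


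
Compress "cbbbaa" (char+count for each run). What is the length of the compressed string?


Input: cbbbaa
Runs:
  'c' x 1 => "c1"
  'b' x 3 => "b3"
  'a' x 2 => "a2"
Compressed: "c1b3a2"
Compressed length: 6

6


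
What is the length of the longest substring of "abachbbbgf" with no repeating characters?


Input: "abachbbbgf"
Sliding window (track last position of each char):
  Position 0 ('a'): window [0,0] length 1 -- new best
  Position 1 ('b'): window [0,1] length 2 -- new best
  Position 2 ('a'): repeat (last at 0), move window start to 1
  Position 2 ('a'): window [1,2] length 2
  Position 3 ('c'): window [1,3] length 3 -- new best
  Position 4 ('h'): window [1,4] length 4 -- new best
  Position 5 ('b'): repeat (last at 1), move window start to 2
  Position 5 ('b'): window [2,5] length 4
  Position 6 ('b'): repeat (last at 5), move window start to 6
  Position 6 ('b'): window [6,6] length 1
  Position 7 ('b'): repeat (last at 6), move window start to 7
  Position 7 ('b'): window [7,7] length 1
  Position 8 ('g'): window [7,8] length 2
  Position 9 ('f'): window [7,9] length 3
Longest substring with no repeats: "bach" with length 4

4


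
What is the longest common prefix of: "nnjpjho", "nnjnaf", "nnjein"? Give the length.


Words: nnjpjho, nnjnaf, nnjein
  Position 0: all 'n' => match
  Position 1: all 'n' => match
  Position 2: all 'j' => match
  Position 3: ('p', 'n', 'e') => mismatch, stop
LCP = "nnj" (length 3)

3


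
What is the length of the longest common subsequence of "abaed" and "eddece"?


LCS of "abaed" and "eddece"
DP table:
           e    d    d    e    c    e
      0    0    0    0    0    0    0
  a   0    0    0    0    0    0    0
  b   0    0    0    0    0    0    0
  a   0    0    0    0    0    0    0
  e   0    1    1    1    1    1    1
  d   0    1    2    2    2    2    2
LCS length = dp[5][6] = 2

2


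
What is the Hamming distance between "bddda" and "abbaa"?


Comparing "bddda" and "abbaa" position by position:
  Position 0: 'b' vs 'a' => differ
  Position 1: 'd' vs 'b' => differ
  Position 2: 'd' vs 'b' => differ
  Position 3: 'd' vs 'a' => differ
  Position 4: 'a' vs 'a' => same
Total differences (Hamming distance): 4

4


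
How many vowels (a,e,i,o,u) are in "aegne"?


Input: aegne
Checking each character:
  'a' at position 0: vowel (running total: 1)
  'e' at position 1: vowel (running total: 2)
  'g' at position 2: consonant
  'n' at position 3: consonant
  'e' at position 4: vowel (running total: 3)
Total vowels: 3

3


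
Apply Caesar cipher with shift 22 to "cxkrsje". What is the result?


Caesar cipher: shift "cxkrsje" by 22
  'c' (pos 2) + 22 = pos 24 = 'y'
  'x' (pos 23) + 22 = pos 19 = 't'
  'k' (pos 10) + 22 = pos 6 = 'g'
  'r' (pos 17) + 22 = pos 13 = 'n'
  's' (pos 18) + 22 = pos 14 = 'o'
  'j' (pos 9) + 22 = pos 5 = 'f'
  'e' (pos 4) + 22 = pos 0 = 'a'
Result: ytgnofa

ytgnofa


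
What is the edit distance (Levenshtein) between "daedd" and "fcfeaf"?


Computing edit distance: "daedd" -> "fcfeaf"
DP table:
           f    c    f    e    a    f
      0    1    2    3    4    5    6
  d   1    1    2    3    4    5    6
  a   2    2    2    3    4    4    5
  e   3    3    3    3    3    4    5
  d   4    4    4    4    4    4    5
  d   5    5    5    5    5    5    5
Edit distance = dp[5][6] = 5

5


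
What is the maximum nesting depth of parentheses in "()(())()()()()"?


Input: "()(())()()()()"
Tracking depth:
  Position 0 '(': depth becomes 1
  Position 1 ')': depth becomes 0
  Position 2 '(': depth becomes 1
  Position 3 '(': depth becomes 2
  Position 4 ')': depth becomes 1
  Position 5 ')': depth becomes 0
  Position 6 '(': depth becomes 1
  Position 7 ')': depth becomes 0
  Position 8 '(': depth becomes 1
  Position 9 ')': depth becomes 0
  Position 10 '(': depth becomes 1
  Position 11 ')': depth becomes 0
  Position 12 '(': depth becomes 1
  Position 13 ')': depth becomes 0
Maximum depth reached: 2

2


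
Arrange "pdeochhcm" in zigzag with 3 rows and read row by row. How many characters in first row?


Zigzag "pdeochhcm" into 3 rows:
Placing characters:
  'p' => row 0
  'd' => row 1
  'e' => row 2
  'o' => row 1
  'c' => row 0
  'h' => row 1
  'h' => row 2
  'c' => row 1
  'm' => row 0
Rows:
  Row 0: "pcm"
  Row 1: "dohc"
  Row 2: "eh"
First row length: 3

3


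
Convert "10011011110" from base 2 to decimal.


Input: "10011011110" in base 2
Positional expansion:
  Digit '1' (value 1) x 2^10 = 1024
  Digit '0' (value 0) x 2^9 = 0
  Digit '0' (value 0) x 2^8 = 0
  Digit '1' (value 1) x 2^7 = 128
  Digit '1' (value 1) x 2^6 = 64
  Digit '0' (value 0) x 2^5 = 0
  Digit '1' (value 1) x 2^4 = 16
  Digit '1' (value 1) x 2^3 = 8
  Digit '1' (value 1) x 2^2 = 4
  Digit '1' (value 1) x 2^1 = 2
  Digit '0' (value 0) x 2^0 = 0
Sum = 1246

1246


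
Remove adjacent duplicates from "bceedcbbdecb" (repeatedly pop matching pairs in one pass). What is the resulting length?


Input: bceedcbbdecb
Stack-based adjacent duplicate removal:
  Read 'b': push. Stack: b
  Read 'c': push. Stack: bc
  Read 'e': push. Stack: bce
  Read 'e': matches stack top 'e' => pop. Stack: bc
  Read 'd': push. Stack: bcd
  Read 'c': push. Stack: bcdc
  Read 'b': push. Stack: bcdcb
  Read 'b': matches stack top 'b' => pop. Stack: bcdc
  Read 'd': push. Stack: bcdcd
  Read 'e': push. Stack: bcdcde
  Read 'c': push. Stack: bcdcdec
  Read 'b': push. Stack: bcdcdecb
Final stack: "bcdcdecb" (length 8)

8


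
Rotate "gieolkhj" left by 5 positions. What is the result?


Input: "gieolkhj", rotate left by 5
First 5 characters: "gieol"
Remaining characters: "khj"
Concatenate remaining + first: "khj" + "gieol" = "khjgieol"

khjgieol


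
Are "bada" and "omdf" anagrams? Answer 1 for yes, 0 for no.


Strings: "bada", "omdf"
Sorted first:  aabd
Sorted second: dfmo
Differ at position 0: 'a' vs 'd' => not anagrams

0


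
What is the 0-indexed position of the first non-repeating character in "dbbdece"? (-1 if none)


Input: dbbdece
Character frequencies:
  'b': 2
  'c': 1
  'd': 2
  'e': 2
Scanning left to right for freq == 1:
  Position 0 ('d'): freq=2, skip
  Position 1 ('b'): freq=2, skip
  Position 2 ('b'): freq=2, skip
  Position 3 ('d'): freq=2, skip
  Position 4 ('e'): freq=2, skip
  Position 5 ('c'): unique! => answer = 5

5


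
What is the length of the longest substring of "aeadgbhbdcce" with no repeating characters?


Input: "aeadgbhbdcce"
Sliding window (track last position of each char):
  Position 0 ('a'): window [0,0] length 1 -- new best
  Position 1 ('e'): window [0,1] length 2 -- new best
  Position 2 ('a'): repeat (last at 0), move window start to 1
  Position 2 ('a'): window [1,2] length 2
  Position 3 ('d'): window [1,3] length 3 -- new best
  Position 4 ('g'): window [1,4] length 4 -- new best
  Position 5 ('b'): window [1,5] length 5 -- new best
  Position 6 ('h'): window [1,6] length 6 -- new best
  Position 7 ('b'): repeat (last at 5), move window start to 6
  Position 7 ('b'): window [6,7] length 2
  Position 8 ('d'): window [6,8] length 3
  Position 9 ('c'): window [6,9] length 4
  Position 10 ('c'): repeat (last at 9), move window start to 10
  Position 10 ('c'): window [10,10] length 1
  Position 11 ('e'): window [10,11] length 2
Longest substring with no repeats: "eadgbh" with length 6

6


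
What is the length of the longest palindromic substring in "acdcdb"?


Input: "acdcdb"
Checking substrings for palindromes:
  [1:4] "cdc" (len 3) => palindrome
  [2:5] "dcd" (len 3) => palindrome
Longest palindromic substring: "cdc" with length 3

3


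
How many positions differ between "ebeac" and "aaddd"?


Comparing "ebeac" and "aaddd" position by position:
  Position 0: 'e' vs 'a' => DIFFER
  Position 1: 'b' vs 'a' => DIFFER
  Position 2: 'e' vs 'd' => DIFFER
  Position 3: 'a' vs 'd' => DIFFER
  Position 4: 'c' vs 'd' => DIFFER
Positions that differ: 5

5


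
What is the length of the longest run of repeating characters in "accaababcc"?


Input: "accaababcc"
Scanning for longest run:
  Position 1 ('c'): new char, reset run to 1
  Position 2 ('c'): continues run of 'c', length=2
  Position 3 ('a'): new char, reset run to 1
  Position 4 ('a'): continues run of 'a', length=2
  Position 5 ('b'): new char, reset run to 1
  Position 6 ('a'): new char, reset run to 1
  Position 7 ('b'): new char, reset run to 1
  Position 8 ('c'): new char, reset run to 1
  Position 9 ('c'): continues run of 'c', length=2
Longest run: 'c' with length 2

2


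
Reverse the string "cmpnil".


Input: cmpnil
Reading characters right to left:
  Position 5: 'l'
  Position 4: 'i'
  Position 3: 'n'
  Position 2: 'p'
  Position 1: 'm'
  Position 0: 'c'
Reversed: linpmc

linpmc


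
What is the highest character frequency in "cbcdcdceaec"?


Input: cbcdcdceaec
Character counts:
  'a': 1
  'b': 1
  'c': 5
  'd': 2
  'e': 2
Maximum frequency: 5

5


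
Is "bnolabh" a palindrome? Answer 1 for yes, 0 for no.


Input: bnolabh
Reversed: hbalonb
  Compare pos 0 ('b') with pos 6 ('h'): MISMATCH
  Compare pos 1 ('n') with pos 5 ('b'): MISMATCH
  Compare pos 2 ('o') with pos 4 ('a'): MISMATCH
Result: not a palindrome

0


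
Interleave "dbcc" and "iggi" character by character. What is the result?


Interleaving "dbcc" and "iggi":
  Position 0: 'd' from first, 'i' from second => "di"
  Position 1: 'b' from first, 'g' from second => "bg"
  Position 2: 'c' from first, 'g' from second => "cg"
  Position 3: 'c' from first, 'i' from second => "ci"
Result: dibgcgci

dibgcgci


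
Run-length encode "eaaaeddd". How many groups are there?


Input: eaaaeddd
Scanning for consecutive runs:
  Group 1: 'e' x 1 (positions 0-0)
  Group 2: 'a' x 3 (positions 1-3)
  Group 3: 'e' x 1 (positions 4-4)
  Group 4: 'd' x 3 (positions 5-7)
Total groups: 4

4


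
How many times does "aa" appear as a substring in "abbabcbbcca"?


Searching for "aa" in "abbabcbbcca"
Scanning each position:
  Position 0: "ab" => no
  Position 1: "bb" => no
  Position 2: "ba" => no
  Position 3: "ab" => no
  Position 4: "bc" => no
  Position 5: "cb" => no
  Position 6: "bb" => no
  Position 7: "bc" => no
  Position 8: "cc" => no
  Position 9: "ca" => no
Total occurrences: 0

0


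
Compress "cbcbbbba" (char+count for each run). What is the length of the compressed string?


Input: cbcbbbba
Runs:
  'c' x 1 => "c1"
  'b' x 1 => "b1"
  'c' x 1 => "c1"
  'b' x 4 => "b4"
  'a' x 1 => "a1"
Compressed: "c1b1c1b4a1"
Compressed length: 10

10


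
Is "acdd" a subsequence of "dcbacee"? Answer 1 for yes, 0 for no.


Check if "acdd" is a subsequence of "dcbacee"
Greedy scan:
  Position 0 ('d'): no match needed
  Position 1 ('c'): no match needed
  Position 2 ('b'): no match needed
  Position 3 ('a'): matches sub[0] = 'a'
  Position 4 ('c'): matches sub[1] = 'c'
  Position 5 ('e'): no match needed
  Position 6 ('e'): no match needed
Only matched 2/4 characters => not a subsequence

0


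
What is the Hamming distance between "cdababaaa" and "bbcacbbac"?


Comparing "cdababaaa" and "bbcacbbac" position by position:
  Position 0: 'c' vs 'b' => differ
  Position 1: 'd' vs 'b' => differ
  Position 2: 'a' vs 'c' => differ
  Position 3: 'b' vs 'a' => differ
  Position 4: 'a' vs 'c' => differ
  Position 5: 'b' vs 'b' => same
  Position 6: 'a' vs 'b' => differ
  Position 7: 'a' vs 'a' => same
  Position 8: 'a' vs 'c' => differ
Total differences (Hamming distance): 7

7


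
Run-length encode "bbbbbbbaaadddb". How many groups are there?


Input: bbbbbbbaaadddb
Scanning for consecutive runs:
  Group 1: 'b' x 7 (positions 0-6)
  Group 2: 'a' x 3 (positions 7-9)
  Group 3: 'd' x 3 (positions 10-12)
  Group 4: 'b' x 1 (positions 13-13)
Total groups: 4

4


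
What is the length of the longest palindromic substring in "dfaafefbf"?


Input: "dfaafefbf"
Checking substrings for palindromes:
  [1:5] "faaf" (len 4) => palindrome
  [4:7] "fef" (len 3) => palindrome
  [6:9] "fbf" (len 3) => palindrome
  [2:4] "aa" (len 2) => palindrome
Longest palindromic substring: "faaf" with length 4

4


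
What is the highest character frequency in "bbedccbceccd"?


Input: bbedccbceccd
Character counts:
  'b': 3
  'c': 5
  'd': 2
  'e': 2
Maximum frequency: 5

5


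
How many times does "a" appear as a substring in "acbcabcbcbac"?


Searching for "a" in "acbcabcbcbac"
Scanning each position:
  Position 0: "a" => MATCH
  Position 1: "c" => no
  Position 2: "b" => no
  Position 3: "c" => no
  Position 4: "a" => MATCH
  Position 5: "b" => no
  Position 6: "c" => no
  Position 7: "b" => no
  Position 8: "c" => no
  Position 9: "b" => no
  Position 10: "a" => MATCH
  Position 11: "c" => no
Total occurrences: 3

3


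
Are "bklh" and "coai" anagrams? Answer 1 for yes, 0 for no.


Strings: "bklh", "coai"
Sorted first:  bhkl
Sorted second: acio
Differ at position 0: 'b' vs 'a' => not anagrams

0


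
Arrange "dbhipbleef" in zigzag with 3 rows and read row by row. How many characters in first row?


Zigzag "dbhipbleef" into 3 rows:
Placing characters:
  'd' => row 0
  'b' => row 1
  'h' => row 2
  'i' => row 1
  'p' => row 0
  'b' => row 1
  'l' => row 2
  'e' => row 1
  'e' => row 0
  'f' => row 1
Rows:
  Row 0: "dpe"
  Row 1: "bibef"
  Row 2: "hl"
First row length: 3

3


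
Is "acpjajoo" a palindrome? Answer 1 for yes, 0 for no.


Input: acpjajoo
Reversed: oojajpca
  Compare pos 0 ('a') with pos 7 ('o'): MISMATCH
  Compare pos 1 ('c') with pos 6 ('o'): MISMATCH
  Compare pos 2 ('p') with pos 5 ('j'): MISMATCH
  Compare pos 3 ('j') with pos 4 ('a'): MISMATCH
Result: not a palindrome

0


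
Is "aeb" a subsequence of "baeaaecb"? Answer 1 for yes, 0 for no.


Check if "aeb" is a subsequence of "baeaaecb"
Greedy scan:
  Position 0 ('b'): no match needed
  Position 1 ('a'): matches sub[0] = 'a'
  Position 2 ('e'): matches sub[1] = 'e'
  Position 3 ('a'): no match needed
  Position 4 ('a'): no match needed
  Position 5 ('e'): no match needed
  Position 6 ('c'): no match needed
  Position 7 ('b'): matches sub[2] = 'b'
All 3 characters matched => is a subsequence

1
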